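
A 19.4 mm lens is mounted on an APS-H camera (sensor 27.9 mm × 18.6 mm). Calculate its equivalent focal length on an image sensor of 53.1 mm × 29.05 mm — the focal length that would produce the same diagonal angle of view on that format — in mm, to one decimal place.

35.0 mm

Sensor diagonal = √(27.9² + 18.6²) = √1124.3700 ≈ 33.5316 mm.
Sensor diagonal = √(53.1² + 29.05²) = √3663.5125 ≈ 60.5270 mm.
Equal angle of view means equal diagonal/f ratio, so f₂ = f₁ · (diagonal₂/diagonal₁) = 19.4 × 60.5270/33.5316.
f₂ = 19.4 × 1.80507 ≈ 35.018 mm.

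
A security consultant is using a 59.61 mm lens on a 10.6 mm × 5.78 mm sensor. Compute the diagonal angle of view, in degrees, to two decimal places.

11.57°

Sensor diagonal = √(10.6² + 5.78²) = √145.7684 ≈ 12.0735 mm.
Angle of view α = 2·arctan(d/2f) with d = 12.0735 mm and f = 59.61 mm.
d/2f = 0.10127; arctan(0.10127) ≈ 5.7827°, so α ≈ 11.5653°.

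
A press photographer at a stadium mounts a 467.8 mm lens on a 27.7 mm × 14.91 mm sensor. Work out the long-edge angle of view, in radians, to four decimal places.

Angle of view α = 2·arctan(w/2f) with w = 27.7 mm and f = 467.8 mm.
w/2f = 0.02961; arctan(0.02961) ≈ 0.0296 rad, so α ≈ 0.0592 rad.

0.0592 rad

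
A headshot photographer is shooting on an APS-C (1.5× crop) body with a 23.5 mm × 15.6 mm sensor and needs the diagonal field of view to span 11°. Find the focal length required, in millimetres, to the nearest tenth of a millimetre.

Sensor diagonal = √(23.5² + 15.6²) = √795.6100 ≈ 28.2066 mm.
From α = 2·arctan(d/2f) we get f = d / (2·tan(α/2)).
With d = 28.2066 mm and α/2 = 5.5°, tan(α/2) ≈ 0.09629, so f ≈ 28.2066 / 0.19258 ≈ 146.4682 mm.

146.5 mm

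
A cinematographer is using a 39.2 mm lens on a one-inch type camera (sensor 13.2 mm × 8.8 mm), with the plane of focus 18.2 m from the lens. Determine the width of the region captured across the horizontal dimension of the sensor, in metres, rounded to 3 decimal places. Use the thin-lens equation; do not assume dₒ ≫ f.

dₒ: 18.2 m = 18200 mm.
Similar triangles through the lens centre give W/dₒ = w/dᵢ; with 1/f = 1/dₒ + 1/dᵢ this gives W = w·(dₒ − f)/f.
W = 13.2 mm × (18200 − 39.2) / 39.2 = 13.2 × 463.2857 ≈ 6115.371 mm = 6.11537 m.

6.115 m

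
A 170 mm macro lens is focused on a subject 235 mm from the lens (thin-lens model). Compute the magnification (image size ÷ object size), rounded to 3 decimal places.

Thin lens: 1/f = 1/dₒ + 1/dᵢ → 1/dᵢ = 1/170 − 1/235 = 0.0016270 mm⁻¹, so dᵢ ≈ 614.6154 mm.
Magnification m = dᵢ/dₒ = 614.6154/235 ≈ 2.61538.

2.615×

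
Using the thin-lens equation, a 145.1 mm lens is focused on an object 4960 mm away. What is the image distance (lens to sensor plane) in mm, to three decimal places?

149.473 mm

1/dᵢ = 1/f − 1/dₒ = 1/145.1 − 1/4960 = 0.0066902 mm⁻¹.
dᵢ = 1/0.0066902 ≈ 149.4727 mm.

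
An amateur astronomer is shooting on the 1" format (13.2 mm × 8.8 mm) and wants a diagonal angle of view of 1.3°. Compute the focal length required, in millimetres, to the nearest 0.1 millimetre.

699.2 mm

Sensor diagonal = √(13.2² + 8.8²) = √251.6800 ≈ 15.8644 mm.
From α = 2·arctan(d/2f) we get f = d / (2·tan(α/2)).
With d = 15.8644 mm and α/2 = 0.65°, tan(α/2) ≈ 0.01135, so f ≈ 15.8644 / 0.02269 ≈ 699.1736 mm.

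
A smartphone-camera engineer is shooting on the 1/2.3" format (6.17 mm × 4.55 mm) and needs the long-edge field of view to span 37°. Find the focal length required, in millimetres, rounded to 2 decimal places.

From α = 2·arctan(w/2f) we get f = w / (2·tan(α/2)).
With w = 6.17 mm and α/2 = 18.5°, tan(α/2) ≈ 0.33460, so f ≈ 6.17 / 0.66919 ≈ 9.2201 mm.

9.22 mm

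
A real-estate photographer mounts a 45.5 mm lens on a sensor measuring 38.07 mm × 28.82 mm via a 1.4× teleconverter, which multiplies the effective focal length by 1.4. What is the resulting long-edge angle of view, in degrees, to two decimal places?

Effective focal length f = 45.5 × 1.4 = 63.7 mm.
α = 2·arctan(38.07 / (2 × 63.7)) = 2·arctan(0.29882) ≈ 33.2747°.

33.27°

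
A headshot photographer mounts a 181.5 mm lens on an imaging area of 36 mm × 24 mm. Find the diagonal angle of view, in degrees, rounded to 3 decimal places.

13.594°

Sensor diagonal = √(36² + 24²) = √1872.0000 ≈ 43.2666 mm.
Angle of view α = 2·arctan(d/2f) with d = 43.2666 mm and f = 181.5 mm.
d/2f = 0.11919; arctan(0.11919) ≈ 6.7971°, so α ≈ 13.5942°.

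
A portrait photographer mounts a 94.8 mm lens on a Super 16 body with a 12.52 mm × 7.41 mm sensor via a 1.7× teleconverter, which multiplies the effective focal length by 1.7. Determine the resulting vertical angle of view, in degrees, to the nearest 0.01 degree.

2.63°

Effective focal length f = 94.8 × 1.7 = 161.16 mm.
α = 2·arctan(7.41 / (2 × 161.16)) = 2·arctan(0.02299) ≈ 2.6339°.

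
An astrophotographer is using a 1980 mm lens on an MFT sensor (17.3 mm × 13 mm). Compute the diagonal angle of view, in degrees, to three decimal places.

0.626°

Sensor diagonal = √(17.3² + 13²) = √468.2900 ≈ 21.6400 mm.
Angle of view α = 2·arctan(d/2f) with d = 21.6400 mm and f = 1980 mm.
d/2f = 0.00546; arctan(0.00546) ≈ 0.3131°, so α ≈ 0.6262°.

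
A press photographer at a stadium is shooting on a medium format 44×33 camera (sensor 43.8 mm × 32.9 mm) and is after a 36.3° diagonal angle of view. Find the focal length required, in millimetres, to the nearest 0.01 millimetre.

83.55 mm

Sensor diagonal = √(43.8² + 32.9²) = √3000.8500 ≈ 54.7800 mm.
From α = 2·arctan(d/2f) we get f = d / (2·tan(α/2)).
With d = 54.7800 mm and α/2 = 18.15°, tan(α/2) ≈ 0.32782, so f ≈ 54.7800 / 0.65563 ≈ 83.5529 mm.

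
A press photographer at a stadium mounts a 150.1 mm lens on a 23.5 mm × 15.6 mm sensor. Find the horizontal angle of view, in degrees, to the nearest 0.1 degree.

Angle of view α = 2·arctan(w/2f) with w = 23.5 mm and f = 150.1 mm.
w/2f = 0.07828; arctan(0.07828) ≈ 4.4761°, so α ≈ 8.9521°.

9.0°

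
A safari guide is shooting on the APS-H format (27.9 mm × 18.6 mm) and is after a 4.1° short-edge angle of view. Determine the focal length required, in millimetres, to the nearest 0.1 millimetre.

From α = 2·arctan(h/2f) we get f = h / (2·tan(α/2)).
With h = 18.6 mm and α/2 = 2.05°, tan(α/2) ≈ 0.03579, so f ≈ 18.6 / 0.07159 ≈ 259.8163 mm.

259.8 mm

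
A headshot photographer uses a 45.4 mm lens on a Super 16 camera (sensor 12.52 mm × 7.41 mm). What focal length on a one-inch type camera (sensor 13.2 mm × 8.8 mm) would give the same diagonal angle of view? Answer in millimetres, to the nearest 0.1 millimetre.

49.5 mm

Sensor diagonal = √(12.52² + 7.41²) = √211.6585 ≈ 14.5485 mm.
Sensor diagonal = √(13.2² + 8.8²) = √251.6800 ≈ 15.8644 mm.
Equal angle of view means equal diagonal/f ratio, so f₂ = f₁ · (diagonal₂/diagonal₁) = 45.4 × 15.8644/14.5485.
f₂ = 45.4 × 1.09045 ≈ 49.507 mm.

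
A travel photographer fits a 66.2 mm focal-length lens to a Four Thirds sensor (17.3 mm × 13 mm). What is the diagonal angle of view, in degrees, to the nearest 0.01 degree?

18.57°

Sensor diagonal = √(17.3² + 13²) = √468.2900 ≈ 21.6400 mm.
Angle of view α = 2·arctan(d/2f) with d = 21.6400 mm and f = 66.2 mm.
d/2f = 0.16344; arctan(0.16344) ≈ 9.2826°, so α ≈ 18.5652°.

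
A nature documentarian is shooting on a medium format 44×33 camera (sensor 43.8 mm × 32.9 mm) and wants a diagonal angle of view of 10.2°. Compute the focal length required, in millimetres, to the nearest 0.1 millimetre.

306.9 mm

Sensor diagonal = √(43.8² + 32.9²) = √3000.8500 ≈ 54.7800 mm.
From α = 2·arctan(d/2f) we get f = d / (2·tan(α/2)).
With d = 54.7800 mm and α/2 = 5.1°, tan(α/2) ≈ 0.08925, so f ≈ 54.7800 / 0.17850 ≈ 306.8990 mm.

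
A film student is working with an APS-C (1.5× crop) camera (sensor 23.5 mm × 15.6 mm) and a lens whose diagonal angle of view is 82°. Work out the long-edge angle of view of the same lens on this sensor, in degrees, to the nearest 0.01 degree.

71.83°

Sensor diagonal = √(23.5² + 15.6²) = √795.6100 ≈ 28.2066 mm.
From the diagonal AOV: f = 28.2066 / (2·tan(41°)) = 28.2066 / 1.73857 ≈ 16.2240 mm.
Long-edge AOV = 2·arctan(23.5 / (2 × 16.2240)) = 2·arctan(0.72424) ≈ 71.8269°.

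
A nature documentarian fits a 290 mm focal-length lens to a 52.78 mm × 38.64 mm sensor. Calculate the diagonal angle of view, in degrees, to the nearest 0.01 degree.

Sensor diagonal = √(52.78² + 38.64²) = √4278.7780 ≈ 65.4124 mm.
Angle of view α = 2·arctan(d/2f) with d = 65.4124 mm and f = 290 mm.
d/2f = 0.11278; arctan(0.11278) ≈ 6.4346°, so α ≈ 12.8693°.

12.87°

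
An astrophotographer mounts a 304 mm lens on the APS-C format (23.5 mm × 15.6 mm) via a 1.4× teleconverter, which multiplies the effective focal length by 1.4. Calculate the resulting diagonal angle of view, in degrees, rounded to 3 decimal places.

3.796°

Effective focal length f = 304 × 1.4 = 425.6 mm.
Sensor diagonal = √(23.5² + 15.6²) = √795.6100 ≈ 28.2066 mm.
α = 2·arctan(28.207 / (2 × 425.6)) = 2·arctan(0.03314) ≈ 3.7959°.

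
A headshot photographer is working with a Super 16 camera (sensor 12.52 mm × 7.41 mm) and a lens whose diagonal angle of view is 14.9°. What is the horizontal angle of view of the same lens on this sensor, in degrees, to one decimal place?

12.8°

Sensor diagonal = √(12.52² + 7.41²) = √211.6585 ≈ 14.5485 mm.
From the diagonal AOV: f = 14.5485 / (2·tan(7.45°)) = 14.5485 / 0.26153 ≈ 55.6285 mm.
Horizontal AOV = 2·arctan(12.52 / (2 × 55.6285)) = 2·arctan(0.11253) ≈ 12.8412°.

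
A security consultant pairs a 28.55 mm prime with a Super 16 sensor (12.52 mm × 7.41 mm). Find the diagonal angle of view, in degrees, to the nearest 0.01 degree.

28.59°

Sensor diagonal = √(12.52² + 7.41²) = √211.6585 ≈ 14.5485 mm.
Angle of view α = 2·arctan(d/2f) with d = 14.5485 mm and f = 28.55 mm.
d/2f = 0.25479; arctan(0.25479) ≈ 14.2942°, so α ≈ 28.5885°.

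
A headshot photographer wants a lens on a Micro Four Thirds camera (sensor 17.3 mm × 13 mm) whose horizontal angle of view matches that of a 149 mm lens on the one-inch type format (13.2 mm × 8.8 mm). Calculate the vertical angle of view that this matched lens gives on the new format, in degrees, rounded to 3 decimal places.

3.813°

Equal horizontal AOV ⇒ f₂ = f₁ · 17.3/13.2 = 149 × 1.31061 ≈ 195.2803 mm.
Vertical AOV on the new format = 2·arctan(13 / (2 × 195.2803)) = 2·arctan(0.03329) ≈ 3.8128°.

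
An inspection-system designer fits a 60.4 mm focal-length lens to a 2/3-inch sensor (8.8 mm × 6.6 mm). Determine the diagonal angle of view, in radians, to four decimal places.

Sensor diagonal = √(8.8² + 6.6²) = √121.0000 ≈ 11.0000 mm.
Angle of view α = 2·arctan(d/2f) with d = 11.0000 mm and f = 60.4 mm.
d/2f = 0.09106; arctan(0.09106) ≈ 0.0908 rad, so α ≈ 0.1816 rad.

0.1816 rad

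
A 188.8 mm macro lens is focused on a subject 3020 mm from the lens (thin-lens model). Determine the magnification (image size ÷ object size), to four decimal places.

Thin lens: 1/f = 1/dₒ + 1/dᵢ → 1/dᵢ = 1/188.8 − 1/3020 = 0.0049655 mm⁻¹, so dᵢ ≈ 201.3902 mm.
Magnification m = dᵢ/dₒ = 201.3902/3020 ≈ 0.06669.

0.0667×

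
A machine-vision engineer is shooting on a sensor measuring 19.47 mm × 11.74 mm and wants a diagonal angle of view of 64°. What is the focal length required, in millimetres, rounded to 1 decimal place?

18.2 mm

Sensor diagonal = √(19.47² + 11.74²) = √516.9085 ≈ 22.7356 mm.
From α = 2·arctan(d/2f) we get f = d / (2·tan(α/2)).
With d = 22.7356 mm and α/2 = 32°, tan(α/2) ≈ 0.62487, so f ≈ 22.7356 / 1.24974 ≈ 18.1923 mm.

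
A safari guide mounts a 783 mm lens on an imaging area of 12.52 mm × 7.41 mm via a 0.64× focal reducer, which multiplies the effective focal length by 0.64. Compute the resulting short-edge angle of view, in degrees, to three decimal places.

Effective focal length f = 783 × 0.64 = 501.12 mm.
α = 2·arctan(7.41 / (2 × 501.12)) = 2·arctan(0.00739) ≈ 0.8472°.

0.847°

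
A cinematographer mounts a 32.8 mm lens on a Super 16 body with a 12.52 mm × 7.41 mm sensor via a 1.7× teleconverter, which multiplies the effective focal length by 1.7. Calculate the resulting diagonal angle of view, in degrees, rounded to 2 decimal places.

Effective focal length f = 32.8 × 1.7 = 55.76 mm.
Sensor diagonal = √(12.52² + 7.41²) = √211.6585 ≈ 14.5485 mm.
α = 2·arctan(14.548 / (2 × 55.76)) = 2·arctan(0.13046) ≈ 14.8652°.

14.87°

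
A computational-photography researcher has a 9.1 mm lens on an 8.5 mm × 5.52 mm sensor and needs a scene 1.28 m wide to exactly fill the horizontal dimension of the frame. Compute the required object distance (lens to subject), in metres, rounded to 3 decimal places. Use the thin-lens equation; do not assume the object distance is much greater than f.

W: 1.28 m = 1280 mm.
Magnification m = w/W = dᵢ/dₒ; combined with 1/f = 1/dₒ + 1/dᵢ this gives dₒ = f·(1 + W/w).
dₒ = 9.1 mm × (1 + 1280/8.5) = 9.1 × 151.5882 ≈ 1379.453 mm = 1.37945 m.

1.379 m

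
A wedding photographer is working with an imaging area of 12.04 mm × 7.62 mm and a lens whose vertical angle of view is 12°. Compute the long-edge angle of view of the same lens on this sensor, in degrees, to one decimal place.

From the vertical AOV: f = 7.62 / (2·tan(6°)) = 7.62 / 0.21021 ≈ 36.2497 mm.
Long-edge AOV = 2·arctan(12.04 / (2 × 36.2497)) = 2·arctan(0.16607) ≈ 18.8581°.

18.9°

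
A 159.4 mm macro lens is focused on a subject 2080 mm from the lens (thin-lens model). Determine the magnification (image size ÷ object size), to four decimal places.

0.0830×

Thin lens: 1/f = 1/dₒ + 1/dᵢ → 1/dᵢ = 1/159.4 − 1/2080 = 0.0057928 mm⁻¹, so dᵢ ≈ 172.6294 mm.
Magnification m = dᵢ/dₒ = 172.6294/2080 ≈ 0.08299.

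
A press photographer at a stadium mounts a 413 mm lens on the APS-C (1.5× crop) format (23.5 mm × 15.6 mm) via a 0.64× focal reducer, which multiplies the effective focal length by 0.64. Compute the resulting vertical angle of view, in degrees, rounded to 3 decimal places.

3.381°

Effective focal length f = 413 × 0.64 = 264.32 mm.
α = 2·arctan(15.6 / (2 × 264.32)) = 2·arctan(0.02951) ≈ 3.3806°.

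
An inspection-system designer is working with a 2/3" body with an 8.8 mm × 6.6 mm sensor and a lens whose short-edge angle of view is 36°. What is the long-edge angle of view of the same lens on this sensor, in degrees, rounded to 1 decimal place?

From the short-edge AOV: f = 6.6 / (2·tan(18°)) = 6.6 / 0.64984 ≈ 10.1564 mm.
Long-edge AOV = 2·arctan(8.8 / (2 × 10.1564)) = 2·arctan(0.43323) ≈ 46.8471°.

46.8°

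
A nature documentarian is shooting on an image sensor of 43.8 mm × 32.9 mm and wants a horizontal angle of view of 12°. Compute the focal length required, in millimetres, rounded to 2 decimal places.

208.36 mm

From α = 2·arctan(w/2f) we get f = w / (2·tan(α/2)).
With w = 43.8 mm and α/2 = 6°, tan(α/2) ≈ 0.10510, so f ≈ 43.8 / 0.21021 ≈ 208.3646 mm.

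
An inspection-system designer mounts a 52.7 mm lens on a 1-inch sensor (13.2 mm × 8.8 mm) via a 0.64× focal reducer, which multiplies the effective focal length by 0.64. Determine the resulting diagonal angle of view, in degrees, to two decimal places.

26.47°

Effective focal length f = 52.7 × 0.64 = 33.728 mm.
Sensor diagonal = √(13.2² + 8.8²) = √251.6800 ≈ 15.8644 mm.
α = 2·arctan(15.864 / (2 × 33.728)) = 2·arctan(0.23518) ≈ 26.4688°.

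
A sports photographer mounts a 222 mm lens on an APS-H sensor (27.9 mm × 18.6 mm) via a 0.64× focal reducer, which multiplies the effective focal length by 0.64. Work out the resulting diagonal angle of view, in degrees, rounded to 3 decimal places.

Effective focal length f = 222 × 0.64 = 142.08 mm.
Sensor diagonal = √(27.9² + 18.6²) = √1124.3700 ≈ 33.5316 mm.
α = 2·arctan(33.532 / (2 × 142.08)) = 2·arctan(0.11800) ≈ 13.4599°.

13.460°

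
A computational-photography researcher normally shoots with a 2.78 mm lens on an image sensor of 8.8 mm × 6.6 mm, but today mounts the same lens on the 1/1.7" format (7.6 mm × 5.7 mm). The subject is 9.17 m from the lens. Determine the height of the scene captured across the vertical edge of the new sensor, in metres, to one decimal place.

18.8 m

The focal length stays 2.78 mm; the relevant sensor dimension is now h = 5.7 mm. Object distance dₒ = 9.17 m = 9170 mm.
Thin-lens field height W = h·(dₒ − f)/f = 5.7 × (9170 − 2.78)/2.78 ≈ 18796.099 mm = 18.7961 m.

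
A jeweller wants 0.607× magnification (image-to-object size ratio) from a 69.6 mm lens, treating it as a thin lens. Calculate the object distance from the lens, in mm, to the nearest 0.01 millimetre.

184.26 mm

With m = dᵢ/dₒ and 1/f = 1/dₒ + 1/dᵢ, substituting dᵢ = m·dₒ gives 1/f = (1 + 1/m)/dₒ, hence dₒ = f·(1 + 1/m).
dₒ = 69.6 × (1 + 1/0.607) = 69.6 × 2.64745 ≈ 184.262 mm.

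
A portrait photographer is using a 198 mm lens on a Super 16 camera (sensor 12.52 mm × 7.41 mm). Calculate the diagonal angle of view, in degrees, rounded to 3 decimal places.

4.208°

Sensor diagonal = √(12.52² + 7.41²) = √211.6585 ≈ 14.5485 mm.
Angle of view α = 2·arctan(d/2f) with d = 14.5485 mm and f = 198 mm.
d/2f = 0.03674; arctan(0.03674) ≈ 2.1040°, so α ≈ 4.2080°.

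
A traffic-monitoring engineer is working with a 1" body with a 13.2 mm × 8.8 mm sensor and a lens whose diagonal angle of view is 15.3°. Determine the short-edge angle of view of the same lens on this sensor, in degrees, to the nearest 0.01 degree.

8.52°

Sensor diagonal = √(13.2² + 8.8²) = √251.6800 ≈ 15.8644 mm.
From the diagonal AOV: f = 15.8644 / (2·tan(7.65°)) = 15.8644 / 0.26863 ≈ 59.0560 mm.
Short-edge AOV = 2·arctan(8.8 / (2 × 59.0560)) = 2·arctan(0.07451) ≈ 8.5220°.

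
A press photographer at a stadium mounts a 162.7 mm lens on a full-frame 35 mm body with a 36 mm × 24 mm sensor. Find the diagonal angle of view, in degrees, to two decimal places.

Sensor diagonal = √(36² + 24²) = √1872.0000 ≈ 43.2666 mm.
Angle of view α = 2·arctan(d/2f) with d = 43.2666 mm and f = 162.7 mm.
d/2f = 0.13296; arctan(0.13296) ≈ 7.5739°, so α ≈ 15.1477°.

15.15°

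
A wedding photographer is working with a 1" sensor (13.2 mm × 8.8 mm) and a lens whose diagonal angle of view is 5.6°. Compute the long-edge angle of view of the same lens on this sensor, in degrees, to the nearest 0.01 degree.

Sensor diagonal = √(13.2² + 8.8²) = √251.6800 ≈ 15.8644 mm.
From the diagonal AOV: f = 15.8644 / (2·tan(2.8°)) = 15.8644 / 0.09782 ≈ 162.1859 mm.
Long-edge AOV = 2·arctan(13.2 / (2 × 162.1859)) = 2·arctan(0.04069) ≈ 4.6606°.

4.66°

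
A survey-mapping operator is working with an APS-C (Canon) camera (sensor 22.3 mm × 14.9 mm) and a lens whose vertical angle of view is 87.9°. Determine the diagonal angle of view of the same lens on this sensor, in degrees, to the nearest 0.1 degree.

120.1°

From the vertical AOV: f = 14.9 / (2·tan(43.95°)) = 14.9 / 1.92801 ≈ 7.7282 mm.
Sensor diagonal = √(22.3² + 14.9²) = √719.3000 ≈ 26.8198 mm.
Diagonal AOV = 2·arctan(26.8198 / (2 × 7.7282)) = 2·arctan(1.73519) ≈ 120.0899°.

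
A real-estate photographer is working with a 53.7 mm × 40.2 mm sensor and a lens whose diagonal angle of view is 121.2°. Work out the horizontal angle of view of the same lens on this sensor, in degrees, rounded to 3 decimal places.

109.719°

Sensor diagonal = √(53.7² + 40.2²) = √4499.7300 ≈ 67.0800 mm.
From the diagonal AOV: f = 67.0800 / (2·tan(60.6°)) = 67.0800 / 3.54943 ≈ 18.8988 mm.
Horizontal AOV = 2·arctan(53.7 / (2 × 18.8988)) = 2·arctan(1.42072) ≈ 109.7191°.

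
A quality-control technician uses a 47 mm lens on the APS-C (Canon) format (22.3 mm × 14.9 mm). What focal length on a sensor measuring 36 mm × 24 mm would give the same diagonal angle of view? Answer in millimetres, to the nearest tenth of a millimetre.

Sensor diagonal = √(22.3² + 14.9²) = √719.3000 ≈ 26.8198 mm.
Sensor diagonal = √(36² + 24²) = √1872.0000 ≈ 43.2666 mm.
Equal angle of view means equal diagonal/f ratio, so f₂ = f₁ · (diagonal₂/diagonal₁) = 47 × 43.2666/26.8198.
f₂ = 47 × 1.61324 ≈ 75.822 mm.

75.8 mm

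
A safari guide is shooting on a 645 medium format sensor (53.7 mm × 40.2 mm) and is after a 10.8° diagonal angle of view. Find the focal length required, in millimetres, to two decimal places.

Sensor diagonal = √(53.7² + 40.2²) = √4499.7300 ≈ 67.0800 mm.
From α = 2·arctan(d/2f) we get f = d / (2·tan(α/2)).
With d = 67.0800 mm and α/2 = 5.4°, tan(α/2) ≈ 0.09453, so f ≈ 67.0800 / 0.18906 ≈ 354.8163 mm.

354.82 mm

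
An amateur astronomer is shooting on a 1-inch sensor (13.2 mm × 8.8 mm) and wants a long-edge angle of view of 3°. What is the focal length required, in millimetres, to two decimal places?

252.04 mm

From α = 2·arctan(w/2f) we get f = w / (2·tan(α/2)).
With w = 13.2 mm and α/2 = 1.5°, tan(α/2) ≈ 0.02619, so f ≈ 13.2 / 0.05237 ≈ 252.0438 mm.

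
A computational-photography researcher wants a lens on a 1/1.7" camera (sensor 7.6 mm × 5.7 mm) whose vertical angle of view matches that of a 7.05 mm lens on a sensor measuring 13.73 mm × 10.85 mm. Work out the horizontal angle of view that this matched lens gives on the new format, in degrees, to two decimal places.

Equal vertical AOV ⇒ f₂ = f₁ · 5.7/10.85 = 7.05 × 0.52535 ≈ 3.7037 mm.
Horizontal AOV on the new format = 2·arctan(7.6 / (2 × 3.7037)) = 2·arctan(1.02600) ≈ 91.4708°.

91.47°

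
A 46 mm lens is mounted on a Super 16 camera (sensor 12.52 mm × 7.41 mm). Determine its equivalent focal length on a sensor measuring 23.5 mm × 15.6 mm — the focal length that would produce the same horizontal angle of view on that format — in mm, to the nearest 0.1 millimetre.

86.3 mm

Equal angle of view means equal width/f ratio, so f₂ = f₁ · (width₂/width₁) = 46 × 23.5/12.52.
f₂ = 46 × 1.87700 ≈ 86.342 mm.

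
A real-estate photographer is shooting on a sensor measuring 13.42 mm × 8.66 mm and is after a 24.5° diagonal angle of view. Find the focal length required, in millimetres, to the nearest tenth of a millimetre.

36.8 mm

Sensor diagonal = √(13.42² + 8.66²) = √255.0920 ≈ 15.9716 mm.
From α = 2·arctan(d/2f) we get f = d / (2·tan(α/2)).
With d = 15.9716 mm and α/2 = 12.25°, tan(α/2) ≈ 0.21712, so f ≈ 15.9716 / 0.43424 ≈ 36.7804 mm.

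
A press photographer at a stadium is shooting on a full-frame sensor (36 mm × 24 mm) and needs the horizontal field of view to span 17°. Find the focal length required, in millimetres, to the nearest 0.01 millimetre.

From α = 2·arctan(w/2f) we get f = w / (2·tan(α/2)).
With w = 36 mm and α/2 = 8.5°, tan(α/2) ≈ 0.14945, so f ≈ 36 / 0.29890 ≈ 120.4408 mm.

120.44 mm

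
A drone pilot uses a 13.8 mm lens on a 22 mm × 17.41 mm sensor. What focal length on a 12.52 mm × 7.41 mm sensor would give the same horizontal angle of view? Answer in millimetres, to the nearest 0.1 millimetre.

7.9 mm

Equal angle of view means equal width/f ratio, so f₂ = f₁ · (width₂/width₁) = 13.8 × 12.52/22.
f₂ = 13.8 × 0.56909 ≈ 7.853 mm.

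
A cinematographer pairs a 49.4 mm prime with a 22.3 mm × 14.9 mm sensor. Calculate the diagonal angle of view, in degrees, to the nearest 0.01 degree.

Sensor diagonal = √(22.3² + 14.9²) = √719.3000 ≈ 26.8198 mm.
Angle of view α = 2·arctan(d/2f) with d = 26.8198 mm and f = 49.4 mm.
d/2f = 0.27146; arctan(0.27146) ≈ 15.1873°, so α ≈ 30.3745°.

30.37°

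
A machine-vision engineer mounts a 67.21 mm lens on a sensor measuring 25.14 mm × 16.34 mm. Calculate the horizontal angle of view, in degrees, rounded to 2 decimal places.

21.19°

Angle of view α = 2·arctan(w/2f) with w = 25.14 mm and f = 67.21 mm.
w/2f = 0.18703; arctan(0.18703) ≈ 10.5934°, so α ≈ 21.1868°.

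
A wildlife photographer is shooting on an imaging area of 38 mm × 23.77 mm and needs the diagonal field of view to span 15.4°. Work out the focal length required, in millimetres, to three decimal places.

Sensor diagonal = √(38² + 23.77²) = √2009.0129 ≈ 44.8220 mm.
From α = 2·arctan(d/2f) we get f = d / (2·tan(α/2)).
With d = 44.8220 mm and α/2 = 7.7°, tan(α/2) ≈ 0.13521, so f ≈ 44.8220 / 0.27041 ≈ 165.7554 mm.

165.755 mm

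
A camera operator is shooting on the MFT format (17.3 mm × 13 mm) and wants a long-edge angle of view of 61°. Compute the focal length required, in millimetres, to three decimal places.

14.685 mm

From α = 2·arctan(w/2f) we get f = w / (2·tan(α/2)).
With w = 17.3 mm and α/2 = 30.5°, tan(α/2) ≈ 0.58905, so f ≈ 17.3 / 1.17809 ≈ 14.6848 mm.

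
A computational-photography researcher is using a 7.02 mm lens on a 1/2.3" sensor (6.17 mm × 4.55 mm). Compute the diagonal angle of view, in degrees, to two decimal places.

Sensor diagonal = √(6.17² + 4.55²) = √58.7714 ≈ 7.6663 mm.
Angle of view α = 2·arctan(d/2f) with d = 7.6663 mm and f = 7.02 mm.
d/2f = 0.54603; arctan(0.54603) ≈ 28.6358°, so α ≈ 57.2717°.

57.27°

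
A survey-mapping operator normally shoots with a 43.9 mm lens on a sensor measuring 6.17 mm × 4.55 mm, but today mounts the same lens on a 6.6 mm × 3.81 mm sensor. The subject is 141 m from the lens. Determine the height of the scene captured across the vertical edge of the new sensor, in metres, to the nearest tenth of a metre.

The focal length stays 43.9 mm; the relevant sensor dimension is now h = 3.81 mm. Object distance dₒ = 141 m = 141000 mm.
Thin-lens field height W = h·(dₒ − f)/f = 3.81 × (141000 − 43.9)/43.9 ≈ 12233.320 mm = 12.2333 m.

12.2 m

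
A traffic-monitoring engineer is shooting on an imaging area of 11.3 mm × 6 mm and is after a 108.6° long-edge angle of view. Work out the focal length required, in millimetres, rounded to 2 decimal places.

4.06 mm

From α = 2·arctan(w/2f) we get f = w / (2·tan(α/2)).
With w = 11.3 mm and α/2 = 54.3°, tan(α/2) ≈ 1.39165, so f ≈ 11.3 / 2.78329 ≈ 4.0599 mm.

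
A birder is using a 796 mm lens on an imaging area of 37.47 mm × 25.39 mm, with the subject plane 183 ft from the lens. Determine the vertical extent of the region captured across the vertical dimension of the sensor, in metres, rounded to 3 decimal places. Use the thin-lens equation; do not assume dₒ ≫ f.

dₒ: 183 ft × 304.8 mm/ft = 55778.40 mm.
Similar triangles through the lens centre give W/dₒ = h/dᵢ; with 1/f = 1/dₒ + 1/dᵢ this gives W = h·(dₒ − f)/f.
W = 25.39 mm × (55778.4 − 796) / 796 = 25.39 × 69.0734 ≈ 1753.773 mm = 1.75377 m.

1.754 m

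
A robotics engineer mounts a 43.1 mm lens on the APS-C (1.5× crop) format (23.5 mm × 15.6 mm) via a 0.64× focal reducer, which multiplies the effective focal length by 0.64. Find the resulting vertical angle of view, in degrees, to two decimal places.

31.58°

Effective focal length f = 43.1 × 0.64 = 27.584 mm.
α = 2·arctan(15.6 / (2 × 27.584)) = 2·arctan(0.28277) ≈ 31.5789°.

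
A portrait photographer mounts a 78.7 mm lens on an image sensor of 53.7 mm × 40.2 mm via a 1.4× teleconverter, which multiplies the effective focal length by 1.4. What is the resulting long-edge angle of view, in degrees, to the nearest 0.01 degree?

Effective focal length f = 78.7 × 1.4 = 110.18 mm.
α = 2·arctan(53.7 / (2 × 110.18)) = 2·arctan(0.24369) ≈ 27.3912°.

27.39°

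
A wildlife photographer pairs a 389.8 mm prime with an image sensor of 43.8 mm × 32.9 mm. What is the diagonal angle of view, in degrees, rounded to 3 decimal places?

Sensor diagonal = √(43.8² + 32.9²) = √3000.8500 ≈ 54.7800 mm.
Angle of view α = 2·arctan(d/2f) with d = 54.7800 mm and f = 389.8 mm.
d/2f = 0.07027; arctan(0.07027) ≈ 4.0194°, so α ≈ 8.0388°.

8.039°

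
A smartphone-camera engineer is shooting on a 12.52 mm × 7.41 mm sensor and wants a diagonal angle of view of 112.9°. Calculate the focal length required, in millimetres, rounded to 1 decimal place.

4.8 mm

Sensor diagonal = √(12.52² + 7.41²) = √211.6585 ≈ 14.5485 mm.
From α = 2·arctan(d/2f) we get f = d / (2·tan(α/2)).
With d = 14.5485 mm and α/2 = 56.45°, tan(α/2) ≈ 1.50797, so f ≈ 14.5485 / 3.01595 ≈ 4.8239 mm.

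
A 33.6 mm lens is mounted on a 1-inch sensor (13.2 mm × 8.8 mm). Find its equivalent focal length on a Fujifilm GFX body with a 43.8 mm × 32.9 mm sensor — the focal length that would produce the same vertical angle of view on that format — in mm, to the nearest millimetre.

Equal angle of view means equal height/f ratio, so f₂ = f₁ · (height₂/height₁) = 33.6 × 32.9/8.8.
f₂ = 33.6 × 3.73864 ≈ 125.618 mm.

126 mm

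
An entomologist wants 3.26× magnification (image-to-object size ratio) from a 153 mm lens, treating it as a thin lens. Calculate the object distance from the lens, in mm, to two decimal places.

199.93 mm

With m = dᵢ/dₒ and 1/f = 1/dₒ + 1/dᵢ, substituting dᵢ = m·dₒ gives 1/f = (1 + 1/m)/dₒ, hence dₒ = f·(1 + 1/m).
dₒ = 153 × (1 + 1/3.26) = 153 × 1.30675 ≈ 199.933 mm.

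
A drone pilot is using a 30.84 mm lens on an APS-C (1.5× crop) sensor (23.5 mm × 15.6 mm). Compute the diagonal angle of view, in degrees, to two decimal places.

Sensor diagonal = √(23.5² + 15.6²) = √795.6100 ≈ 28.2066 mm.
Angle of view α = 2·arctan(d/2f) with d = 28.2066 mm and f = 30.84 mm.
d/2f = 0.45730; arctan(0.45730) ≈ 24.5748°, so α ≈ 49.1497°.

49.15°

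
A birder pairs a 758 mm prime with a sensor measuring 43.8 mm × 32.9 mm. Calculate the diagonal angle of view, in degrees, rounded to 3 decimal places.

4.139°

Sensor diagonal = √(43.8² + 32.9²) = √3000.8500 ≈ 54.7800 mm.
Angle of view α = 2·arctan(d/2f) with d = 54.7800 mm and f = 758 mm.
d/2f = 0.03613; arctan(0.03613) ≈ 2.0695°, so α ≈ 4.1389°.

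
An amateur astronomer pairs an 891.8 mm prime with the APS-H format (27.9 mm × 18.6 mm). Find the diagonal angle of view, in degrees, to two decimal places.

2.15°

Sensor diagonal = √(27.9² + 18.6²) = √1124.3700 ≈ 33.5316 mm.
Angle of view α = 2·arctan(d/2f) with d = 33.5316 mm and f = 891.8 mm.
d/2f = 0.01880; arctan(0.01880) ≈ 1.0770°, so α ≈ 2.1541°.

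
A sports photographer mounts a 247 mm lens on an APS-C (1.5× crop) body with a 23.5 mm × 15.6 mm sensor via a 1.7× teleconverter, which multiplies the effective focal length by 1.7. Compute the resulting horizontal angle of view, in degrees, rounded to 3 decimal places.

3.206°

Effective focal length f = 247 × 1.7 = 419.9 mm.
α = 2·arctan(23.5 / (2 × 419.9)) = 2·arctan(0.02798) ≈ 3.2058°.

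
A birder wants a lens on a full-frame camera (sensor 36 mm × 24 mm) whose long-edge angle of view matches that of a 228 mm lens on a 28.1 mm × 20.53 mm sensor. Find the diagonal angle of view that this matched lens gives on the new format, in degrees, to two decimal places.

Equal long-edge AOV ⇒ f₂ = f₁ · 36/28.1 = 228 × 1.28114 ≈ 292.0996 mm.
Sensor diagonal = √(36² + 24²) = √1872.0000 ≈ 43.2666 mm.
Diagonal AOV on the new format = 2·arctan(43.2666 / (2 × 292.0996)) = 2·arctan(0.07406) ≈ 8.4713°.

8.47°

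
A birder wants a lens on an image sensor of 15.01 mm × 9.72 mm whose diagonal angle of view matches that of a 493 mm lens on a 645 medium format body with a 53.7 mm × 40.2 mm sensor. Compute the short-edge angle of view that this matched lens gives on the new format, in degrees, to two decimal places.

4.24°

Sensor diagonal = √(53.7² + 40.2²) = √4499.7300 ≈ 67.0800 mm.
Sensor diagonal = √(15.01² + 9.72²) = √319.7785 ≈ 17.8824 mm.
Equal diagonal AOV ⇒ f₂ = f₁ · 17.8824/67.0800 = 493 × 0.26658 ≈ 131.4251 mm.
Short-edge AOV on the new format = 2·arctan(9.72 / (2 × 131.4251)) = 2·arctan(0.03698) ≈ 4.2356°.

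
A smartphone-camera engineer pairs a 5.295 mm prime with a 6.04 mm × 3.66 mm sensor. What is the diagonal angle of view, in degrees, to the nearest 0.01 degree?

Sensor diagonal = √(6.04² + 3.66²) = √49.8772 ≈ 7.0624 mm.
Angle of view α = 2·arctan(d/2f) with d = 7.0624 mm and f = 5.295 mm.
d/2f = 0.66689; arctan(0.66689) ≈ 33.6990°, so α ≈ 67.3980°.

67.40°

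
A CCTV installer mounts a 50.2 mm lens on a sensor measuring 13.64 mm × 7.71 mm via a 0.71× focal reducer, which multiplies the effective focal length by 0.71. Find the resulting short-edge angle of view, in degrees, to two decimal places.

12.35°

Effective focal length f = 50.2 × 0.71 = 35.642 mm.
α = 2·arctan(7.71 / (2 × 35.642)) = 2·arctan(0.10816) ≈ 12.3461°.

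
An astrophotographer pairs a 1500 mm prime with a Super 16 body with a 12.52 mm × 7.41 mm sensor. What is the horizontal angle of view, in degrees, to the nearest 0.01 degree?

0.48°

Angle of view α = 2·arctan(w/2f) with w = 12.52 mm and f = 1500 mm.
w/2f = 0.00417; arctan(0.00417) ≈ 0.2391°, so α ≈ 0.4782°.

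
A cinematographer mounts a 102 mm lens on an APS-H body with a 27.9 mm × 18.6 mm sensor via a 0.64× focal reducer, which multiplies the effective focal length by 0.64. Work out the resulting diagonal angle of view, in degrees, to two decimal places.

28.81°

Effective focal length f = 102 × 0.64 = 65.28 mm.
Sensor diagonal = √(27.9² + 18.6²) = √1124.3700 ≈ 33.5316 mm.
α = 2·arctan(33.532 / (2 × 65.28)) = 2·arctan(0.25683) ≈ 28.8078°.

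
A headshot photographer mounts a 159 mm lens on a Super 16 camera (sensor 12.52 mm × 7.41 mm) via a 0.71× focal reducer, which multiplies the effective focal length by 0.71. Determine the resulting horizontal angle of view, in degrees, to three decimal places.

6.348°

Effective focal length f = 159 × 0.71 = 112.89 mm.
α = 2·arctan(12.52 / (2 × 112.89)) = 2·arctan(0.05545) ≈ 6.3479°.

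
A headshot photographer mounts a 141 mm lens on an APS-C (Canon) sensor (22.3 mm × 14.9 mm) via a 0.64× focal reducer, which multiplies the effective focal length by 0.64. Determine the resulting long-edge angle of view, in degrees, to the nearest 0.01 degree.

Effective focal length f = 141 × 0.64 = 90.24 mm.
α = 2·arctan(22.3 / (2 × 90.24)) = 2·arctan(0.12356) ≈ 14.0875°.

14.09°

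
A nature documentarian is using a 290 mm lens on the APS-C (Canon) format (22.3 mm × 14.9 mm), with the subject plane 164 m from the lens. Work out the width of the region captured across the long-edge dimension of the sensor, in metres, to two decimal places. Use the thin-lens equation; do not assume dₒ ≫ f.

12.59 m

dₒ: 164 m = 164000 mm.
Similar triangles through the lens centre give W/dₒ = w/dᵢ; with 1/f = 1/dₒ + 1/dᵢ this gives W = w·(dₒ − f)/f.
W = 22.3 mm × (164000 − 290) / 290 = 22.3 × 564.5172 ≈ 12588.734 mm = 12.5887 m.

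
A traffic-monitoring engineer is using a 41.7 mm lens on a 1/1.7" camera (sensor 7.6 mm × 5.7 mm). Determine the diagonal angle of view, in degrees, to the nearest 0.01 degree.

Sensor diagonal = √(7.6² + 5.7²) = √90.2500 ≈ 9.5000 mm.
Angle of view α = 2·arctan(d/2f) with d = 9.5000 mm and f = 41.7 mm.
d/2f = 0.11391; arctan(0.11391) ≈ 6.4985°, so α ≈ 12.9970°.

13.00°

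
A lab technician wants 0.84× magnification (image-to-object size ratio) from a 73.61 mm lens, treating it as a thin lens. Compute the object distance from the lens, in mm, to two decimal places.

161.24 mm

With m = dᵢ/dₒ and 1/f = 1/dₒ + 1/dᵢ, substituting dᵢ = m·dₒ gives 1/f = (1 + 1/m)/dₒ, hence dₒ = f·(1 + 1/m).
dₒ = 73.61 × (1 + 1/0.84) = 73.61 × 2.19048 ≈ 161.241 mm.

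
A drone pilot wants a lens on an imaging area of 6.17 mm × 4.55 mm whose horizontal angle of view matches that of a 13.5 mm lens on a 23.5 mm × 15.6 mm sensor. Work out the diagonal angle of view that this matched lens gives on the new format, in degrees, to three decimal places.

94.481°

Equal horizontal AOV ⇒ f₂ = f₁ · 6.17/23.5 = 13.5 × 0.26255 ≈ 3.5445 mm.
Sensor diagonal = √(6.17² + 4.55²) = √58.7714 ≈ 7.6663 mm.
Diagonal AOV on the new format = 2·arctan(7.6663 / (2 × 3.5445)) = 2·arctan(1.08144) ≈ 94.4812°.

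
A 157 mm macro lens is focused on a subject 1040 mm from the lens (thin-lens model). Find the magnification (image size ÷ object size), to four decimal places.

0.1778×

Thin lens: 1/f = 1/dₒ + 1/dᵢ → 1/dᵢ = 1/157 − 1/1040 = 0.0054079 mm⁻¹, so dᵢ ≈ 184.9151 mm.
Magnification m = dᵢ/dₒ = 184.9151/1040 ≈ 0.17780.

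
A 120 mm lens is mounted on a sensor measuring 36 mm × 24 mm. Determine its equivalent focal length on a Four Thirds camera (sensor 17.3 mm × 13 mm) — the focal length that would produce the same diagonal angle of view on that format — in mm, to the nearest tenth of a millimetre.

Sensor diagonal = √(36² + 24²) = √1872.0000 ≈ 43.2666 mm.
Sensor diagonal = √(17.3² + 13²) = √468.2900 ≈ 21.6400 mm.
Equal angle of view means equal diagonal/f ratio, so f₂ = f₁ · (diagonal₂/diagonal₁) = 120 × 21.6400/43.2666.
f₂ = 120 × 0.50015 ≈ 60.019 mm.

60.0 mm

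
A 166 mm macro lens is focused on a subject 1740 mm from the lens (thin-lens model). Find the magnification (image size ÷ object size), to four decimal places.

0.1055×

Thin lens: 1/f = 1/dₒ + 1/dᵢ → 1/dᵢ = 1/166 − 1/1740 = 0.0054494 mm⁻¹, so dᵢ ≈ 183.5070 mm.
Magnification m = dᵢ/dₒ = 183.5070/1740 ≈ 0.10546.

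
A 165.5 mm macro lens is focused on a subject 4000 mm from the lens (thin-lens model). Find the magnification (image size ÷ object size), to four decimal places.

Thin lens: 1/f = 1/dₒ + 1/dᵢ → 1/dᵢ = 1/165.5 − 1/4000 = 0.0057923 mm⁻¹, so dᵢ ≈ 172.6431 mm.
Magnification m = dᵢ/dₒ = 172.6431/4000 ≈ 0.04316.

0.0432×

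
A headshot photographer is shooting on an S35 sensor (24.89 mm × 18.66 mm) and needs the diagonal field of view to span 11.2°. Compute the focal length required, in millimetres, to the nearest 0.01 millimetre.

Sensor diagonal = √(24.89² + 18.66²) = √967.7077 ≈ 31.1080 mm.
From α = 2·arctan(d/2f) we get f = d / (2·tan(α/2)).
With d = 31.1080 mm and α/2 = 5.6°, tan(α/2) ≈ 0.09805, so f ≈ 31.1080 / 0.19610 ≈ 158.6320 mm.

158.63 mm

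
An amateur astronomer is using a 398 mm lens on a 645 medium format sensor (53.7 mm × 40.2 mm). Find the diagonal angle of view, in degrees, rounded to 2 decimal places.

Sensor diagonal = √(53.7² + 40.2²) = √4499.7300 ≈ 67.0800 mm.
Angle of view α = 2·arctan(d/2f) with d = 67.0800 mm and f = 398 mm.
d/2f = 0.08427; arctan(0.08427) ≈ 4.8170°, so α ≈ 9.6340°.

9.63°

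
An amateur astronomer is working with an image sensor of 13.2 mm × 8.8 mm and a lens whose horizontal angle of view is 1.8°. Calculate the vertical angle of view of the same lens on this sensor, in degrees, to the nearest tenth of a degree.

From the horizontal AOV: f = 13.2 / (2·tan(0.9°)) = 13.2 / 0.03142 ≈ 420.1345 mm.
Vertical AOV = 2·arctan(8.8 / (2 × 420.1345)) = 2·arctan(0.01047) ≈ 1.2001°.

1.2°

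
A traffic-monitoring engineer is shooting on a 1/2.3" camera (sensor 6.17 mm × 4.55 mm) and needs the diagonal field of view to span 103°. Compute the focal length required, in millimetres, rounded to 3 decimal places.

3.049 mm

Sensor diagonal = √(6.17² + 4.55²) = √58.7714 ≈ 7.6663 mm.
From α = 2·arctan(d/2f) we get f = d / (2·tan(α/2)).
With d = 7.6663 mm and α/2 = 51.5°, tan(α/2) ≈ 1.25717, so f ≈ 7.6663 / 2.51434 ≈ 3.0490 mm.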